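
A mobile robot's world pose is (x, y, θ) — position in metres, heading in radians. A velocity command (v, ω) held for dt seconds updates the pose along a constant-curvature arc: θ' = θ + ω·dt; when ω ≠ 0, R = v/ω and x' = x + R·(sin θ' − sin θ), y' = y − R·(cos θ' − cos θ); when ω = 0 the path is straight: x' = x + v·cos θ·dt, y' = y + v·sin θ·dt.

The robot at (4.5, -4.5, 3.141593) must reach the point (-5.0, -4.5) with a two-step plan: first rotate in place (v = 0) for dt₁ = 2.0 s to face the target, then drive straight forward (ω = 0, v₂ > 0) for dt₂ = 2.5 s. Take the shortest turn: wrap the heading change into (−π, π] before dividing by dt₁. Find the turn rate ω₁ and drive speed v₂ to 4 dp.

heading to target = atan2(-4.5−-4.5, -5−4.5) = 3.1416
Δθ = wrap(3.1416 − 3.1416) = 0.0000; ω₁ = Δθ/dt₁ = 0.0000
distance = √((-5−4.5)² + (-4.5−-4.5)²) = 9.5000; v₂ = distance/dt₂ = 3.8000

ω₁ = 0.0000, v₂ = 3.8000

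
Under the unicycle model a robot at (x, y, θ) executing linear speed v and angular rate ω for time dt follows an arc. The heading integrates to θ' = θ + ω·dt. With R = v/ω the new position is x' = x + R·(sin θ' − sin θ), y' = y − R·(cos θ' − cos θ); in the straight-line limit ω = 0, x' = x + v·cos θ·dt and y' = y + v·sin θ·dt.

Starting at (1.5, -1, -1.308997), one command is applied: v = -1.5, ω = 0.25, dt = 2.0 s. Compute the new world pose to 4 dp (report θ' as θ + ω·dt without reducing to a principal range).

(0.0460, 1.5884, -0.8090)

θ' = -1.3090 + 0.25·2.0 = -0.8090
R = v/ω = -1.5/0.25 = -6.0000
x' = 1.5 + -6.0000·(sin -0.8090 − sin -1.3090) = 0.0460
y' = -1 − -6.0000·(cos -0.8090 − cos -1.3090) = 1.5884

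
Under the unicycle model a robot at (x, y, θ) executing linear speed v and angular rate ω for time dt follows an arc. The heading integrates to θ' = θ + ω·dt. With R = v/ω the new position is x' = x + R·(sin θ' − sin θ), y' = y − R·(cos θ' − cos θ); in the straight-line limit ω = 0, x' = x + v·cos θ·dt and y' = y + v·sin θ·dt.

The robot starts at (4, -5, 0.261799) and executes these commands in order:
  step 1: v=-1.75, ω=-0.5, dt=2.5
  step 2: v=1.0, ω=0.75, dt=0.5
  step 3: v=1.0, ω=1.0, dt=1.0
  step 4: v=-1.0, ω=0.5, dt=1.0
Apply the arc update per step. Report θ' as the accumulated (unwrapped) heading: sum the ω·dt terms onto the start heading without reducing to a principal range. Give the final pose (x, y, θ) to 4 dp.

step 1: θ'=-0.9882 (R=3.5000) → pose (0.1715, -3.5449, -0.9882)
step 2: θ'=-0.6132 (R=1.3333) → pose (0.5176, -3.9018, -0.6132)
step 3: θ'=0.3868 (R=1.0000) → pose (1.4703, -4.0101, 0.3868)
step 4: θ'=0.8868 (R=-2.0000) → pose (0.6746, -4.5985, 0.8868)

(0.6746, -4.5985, 0.8868)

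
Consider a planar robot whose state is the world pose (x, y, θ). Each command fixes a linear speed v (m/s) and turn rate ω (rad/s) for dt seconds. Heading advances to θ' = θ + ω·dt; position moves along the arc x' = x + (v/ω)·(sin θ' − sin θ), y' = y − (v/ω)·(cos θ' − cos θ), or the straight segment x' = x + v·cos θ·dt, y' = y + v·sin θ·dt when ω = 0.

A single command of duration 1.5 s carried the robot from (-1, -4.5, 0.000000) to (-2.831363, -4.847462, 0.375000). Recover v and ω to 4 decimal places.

v = -1.2500, ω = 0.2500

Δθ = 0.375000 − 0.000000 = 0.375000
ω = Δθ/dt = 0.375000/1.5 = 0.2500
R = Δx/(sin θ' − sin θ) = -5.0000
v = R·ω = -5.0000·0.2500 = -1.2500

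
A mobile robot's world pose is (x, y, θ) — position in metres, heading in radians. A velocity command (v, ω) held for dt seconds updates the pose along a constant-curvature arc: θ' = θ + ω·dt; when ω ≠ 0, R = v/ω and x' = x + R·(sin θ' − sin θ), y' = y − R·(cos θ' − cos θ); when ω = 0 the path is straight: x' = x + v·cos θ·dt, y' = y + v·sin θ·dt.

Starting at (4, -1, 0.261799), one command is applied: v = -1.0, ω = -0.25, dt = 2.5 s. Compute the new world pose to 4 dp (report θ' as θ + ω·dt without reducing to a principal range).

(1.5437, -0.8754, -0.3632)

θ' = 0.2618 + -0.25·2.5 = -0.3632
R = v/ω = -1.0/-0.25 = 4.0000
x' = 4 + 4.0000·(sin -0.3632 − sin 0.2618) = 1.5437
y' = -1 − 4.0000·(cos -0.3632 − cos 0.2618) = -0.8754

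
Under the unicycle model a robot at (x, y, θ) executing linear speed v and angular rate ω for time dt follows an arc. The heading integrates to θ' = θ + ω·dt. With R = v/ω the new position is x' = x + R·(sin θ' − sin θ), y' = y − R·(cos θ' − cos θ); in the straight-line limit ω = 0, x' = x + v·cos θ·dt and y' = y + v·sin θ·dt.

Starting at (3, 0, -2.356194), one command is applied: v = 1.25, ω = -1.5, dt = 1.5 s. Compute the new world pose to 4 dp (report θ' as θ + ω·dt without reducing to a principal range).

θ' = -2.3562 + -1.5·1.5 = -4.6062
R = v/ω = 1.25/-1.5 = -0.8333
x' = 3 + -0.8333·(sin -4.6062 − sin -2.3562) = 1.5821
y' = 0 − -0.8333·(cos -4.6062 − cos -2.3562) = 0.5009

(1.5821, 0.5009, -4.6062)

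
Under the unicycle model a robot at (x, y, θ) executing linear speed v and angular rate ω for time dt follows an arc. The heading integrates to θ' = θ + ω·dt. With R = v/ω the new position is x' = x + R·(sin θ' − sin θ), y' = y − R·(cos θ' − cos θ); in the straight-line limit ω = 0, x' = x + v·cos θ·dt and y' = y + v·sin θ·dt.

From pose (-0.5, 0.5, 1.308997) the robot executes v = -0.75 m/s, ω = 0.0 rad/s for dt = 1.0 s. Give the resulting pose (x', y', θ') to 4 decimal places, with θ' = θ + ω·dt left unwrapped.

θ' = 1.3090 + 0.0·1.0 = 1.3090
ω = 0 → straight: x' = -0.5 + -0.75·cos(1.3090)·1.0 = -0.6941
y' = 0.5 + -0.75·sin(1.3090)·1.0 = -0.2244

(-0.6941, -0.2244, 1.3090)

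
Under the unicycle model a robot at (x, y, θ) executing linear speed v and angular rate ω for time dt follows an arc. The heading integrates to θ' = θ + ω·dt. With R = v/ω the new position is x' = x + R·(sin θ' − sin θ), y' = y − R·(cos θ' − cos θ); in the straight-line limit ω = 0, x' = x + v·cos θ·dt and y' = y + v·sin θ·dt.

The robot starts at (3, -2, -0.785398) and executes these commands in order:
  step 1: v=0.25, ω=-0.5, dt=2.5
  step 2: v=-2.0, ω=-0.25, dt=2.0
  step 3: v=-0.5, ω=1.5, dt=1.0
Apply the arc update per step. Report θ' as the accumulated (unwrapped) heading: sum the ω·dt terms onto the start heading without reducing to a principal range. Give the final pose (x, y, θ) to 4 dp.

(5.7843, 0.8565, -1.0354)

step 1: θ'=-2.0354 (R=-0.5000) → pose (3.0934, -2.5776, -2.0354)
step 2: θ'=-2.5354 (R=8.0000) → pose (5.6875, 0.4125, -2.5354)
step 3: θ'=-1.0354 (R=-0.3333) → pose (5.7843, 0.8565, -1.0354)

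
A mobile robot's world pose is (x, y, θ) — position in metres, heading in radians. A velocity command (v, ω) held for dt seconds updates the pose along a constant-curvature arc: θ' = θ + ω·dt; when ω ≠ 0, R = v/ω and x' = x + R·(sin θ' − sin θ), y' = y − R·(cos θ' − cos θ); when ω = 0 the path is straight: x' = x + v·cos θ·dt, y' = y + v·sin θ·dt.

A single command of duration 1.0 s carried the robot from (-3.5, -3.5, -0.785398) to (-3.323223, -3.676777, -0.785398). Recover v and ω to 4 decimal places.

v = 0.2500, ω = 0.0000

Δθ = -0.785398 − -0.785398 = 0.000000
ω = Δθ/dt = 0.000000/1.0 = 0.0000
ω = 0 → v = (Δx·cos θ + Δy·sin θ)/dt = 0.2500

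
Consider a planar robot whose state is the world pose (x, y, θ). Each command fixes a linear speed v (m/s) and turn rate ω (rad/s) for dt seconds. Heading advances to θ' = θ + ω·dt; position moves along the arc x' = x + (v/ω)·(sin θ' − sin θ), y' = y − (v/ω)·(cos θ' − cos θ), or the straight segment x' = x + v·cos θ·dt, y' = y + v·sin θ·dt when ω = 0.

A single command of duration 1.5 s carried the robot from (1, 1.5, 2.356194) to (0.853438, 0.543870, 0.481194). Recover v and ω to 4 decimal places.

v = -0.7500, ω = -1.2500

Δθ = 0.481194 − 2.356194 = -1.875000
ω = Δθ/dt = -1.875000/1.5 = -1.2500
R = −Δy/(cos θ' − cos θ) = 0.6000
v = R·ω = 0.6000·-1.2500 = -0.7500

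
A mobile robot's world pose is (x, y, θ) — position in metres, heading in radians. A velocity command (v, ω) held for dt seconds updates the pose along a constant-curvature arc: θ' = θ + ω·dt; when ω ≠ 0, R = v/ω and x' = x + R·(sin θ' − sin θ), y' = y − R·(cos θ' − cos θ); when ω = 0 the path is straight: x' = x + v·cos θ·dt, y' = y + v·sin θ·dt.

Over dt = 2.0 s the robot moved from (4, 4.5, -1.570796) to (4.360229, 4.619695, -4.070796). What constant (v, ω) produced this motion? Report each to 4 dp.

Δθ = -4.070796 − -1.570796 = -2.500000
ω = Δθ/dt = -2.500000/2.0 = -1.2500
R = Δx/(sin θ' − sin θ) = 0.2000
v = R·ω = 0.2000·-1.2500 = -0.2500

v = -0.2500, ω = -1.2500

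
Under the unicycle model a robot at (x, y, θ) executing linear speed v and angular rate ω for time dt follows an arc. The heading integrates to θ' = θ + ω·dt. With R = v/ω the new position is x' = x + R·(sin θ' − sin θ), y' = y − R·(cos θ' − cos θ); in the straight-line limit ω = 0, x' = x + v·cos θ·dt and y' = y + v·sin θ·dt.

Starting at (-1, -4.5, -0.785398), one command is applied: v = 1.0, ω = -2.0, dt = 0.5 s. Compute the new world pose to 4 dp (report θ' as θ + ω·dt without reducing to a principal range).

θ' = -0.7854 + -2.0·0.5 = -1.7854
R = v/ω = 1.0/-2.0 = -0.5000
x' = -1 + -0.5000·(sin -1.7854 − sin -0.7854) = -0.8650
y' = -4.5 − -0.5000·(cos -1.7854 − cos -0.7854) = -4.9600

(-0.8650, -4.9600, -1.7854)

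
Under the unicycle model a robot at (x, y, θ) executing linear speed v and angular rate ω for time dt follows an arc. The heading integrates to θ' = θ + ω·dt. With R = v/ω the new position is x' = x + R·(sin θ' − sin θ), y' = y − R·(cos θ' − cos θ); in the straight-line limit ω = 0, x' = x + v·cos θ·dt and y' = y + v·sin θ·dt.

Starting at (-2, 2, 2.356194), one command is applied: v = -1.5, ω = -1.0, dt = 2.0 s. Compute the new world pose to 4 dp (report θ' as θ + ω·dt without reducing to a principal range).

θ' = 2.3562 + -1.0·2.0 = 0.3562
R = v/ω = -1.5/-1.0 = 1.5000
x' = -2 + 1.5000·(sin 0.3562 − sin 2.3562) = -2.5376
y' = 2 − 1.5000·(cos 0.3562 − cos 2.3562) = -0.4665

(-2.5376, -0.4665, 0.3562)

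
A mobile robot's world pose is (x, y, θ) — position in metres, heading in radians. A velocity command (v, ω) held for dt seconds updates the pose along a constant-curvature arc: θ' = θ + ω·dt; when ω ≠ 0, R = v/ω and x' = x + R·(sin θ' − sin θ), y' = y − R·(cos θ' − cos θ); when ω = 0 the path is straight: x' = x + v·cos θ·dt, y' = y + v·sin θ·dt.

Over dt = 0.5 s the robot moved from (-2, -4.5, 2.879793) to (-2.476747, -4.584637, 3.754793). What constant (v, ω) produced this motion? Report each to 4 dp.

v = 1.0000, ω = 1.7500

Δθ = 3.754793 − 2.879793 = 0.875000
ω = Δθ/dt = 0.875000/0.5 = 1.7500
R = Δx/(sin θ' − sin θ) = 0.5714
v = R·ω = 0.5714·1.7500 = 1.0000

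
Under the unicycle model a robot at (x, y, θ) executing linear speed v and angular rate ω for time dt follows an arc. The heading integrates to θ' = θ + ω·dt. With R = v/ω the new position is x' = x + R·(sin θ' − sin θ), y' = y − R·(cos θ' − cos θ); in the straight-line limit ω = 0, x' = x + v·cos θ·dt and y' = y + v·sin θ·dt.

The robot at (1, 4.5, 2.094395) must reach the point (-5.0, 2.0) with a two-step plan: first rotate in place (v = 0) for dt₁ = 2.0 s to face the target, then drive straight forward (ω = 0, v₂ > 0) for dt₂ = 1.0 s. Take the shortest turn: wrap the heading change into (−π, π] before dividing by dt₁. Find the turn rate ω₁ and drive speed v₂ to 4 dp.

ω₁ = 0.7210, v₂ = 6.5000

heading to target = atan2(2−4.5, -5−1) = -2.7468
Δθ = wrap(-2.7468 − 2.0944) = 1.4420; ω₁ = Δθ/dt₁ = 0.7210
distance = √((-5−1)² + (2−4.5)²) = 6.5000; v₂ = distance/dt₂ = 6.5000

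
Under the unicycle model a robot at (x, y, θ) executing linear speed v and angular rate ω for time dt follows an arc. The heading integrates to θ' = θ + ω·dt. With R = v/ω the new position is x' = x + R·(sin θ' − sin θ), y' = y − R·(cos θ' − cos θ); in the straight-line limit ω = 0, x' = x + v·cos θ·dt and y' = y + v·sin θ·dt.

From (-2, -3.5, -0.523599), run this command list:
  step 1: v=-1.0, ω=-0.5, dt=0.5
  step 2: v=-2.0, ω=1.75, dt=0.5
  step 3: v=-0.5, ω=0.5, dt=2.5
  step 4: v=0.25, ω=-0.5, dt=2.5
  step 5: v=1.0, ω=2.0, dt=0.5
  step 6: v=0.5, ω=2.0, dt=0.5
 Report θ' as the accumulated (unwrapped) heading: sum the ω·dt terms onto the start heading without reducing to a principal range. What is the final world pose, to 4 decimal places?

step 1: θ'=-0.7736 (R=2.0000) → pose (-2.3974, -3.1988, -0.7736)
step 2: θ'=0.1014 (R=-1.1429) → pose (-3.3116, -2.8794, 0.1014)
step 3: θ'=1.3514 (R=-1.0000) → pose (-4.1864, -3.6566, 1.3514)
step 4: θ'=0.1014 (R=-0.5000) → pose (-3.7490, -3.2680, 0.1014)
step 5: θ'=1.1014 (R=0.5000) → pose (-3.3537, -2.9967, 1.1014)
step 6: θ'=2.1014 (R=0.2500) → pose (-3.3611, -2.7571, 2.1014)

(-3.3611, -2.7571, 2.1014)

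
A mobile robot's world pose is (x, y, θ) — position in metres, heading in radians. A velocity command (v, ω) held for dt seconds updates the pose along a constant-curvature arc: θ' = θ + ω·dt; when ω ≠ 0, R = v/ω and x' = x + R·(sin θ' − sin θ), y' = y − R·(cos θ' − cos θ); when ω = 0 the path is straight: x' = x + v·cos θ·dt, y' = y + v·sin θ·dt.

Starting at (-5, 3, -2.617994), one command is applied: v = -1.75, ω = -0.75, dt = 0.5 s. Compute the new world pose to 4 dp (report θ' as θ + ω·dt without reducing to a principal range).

(-4.1788, 3.2869, -2.9930)

θ' = -2.6180 + -0.75·0.5 = -2.9930
R = v/ω = -1.75/-0.75 = 2.3333
x' = -5 + 2.3333·(sin -2.9930 − sin -2.6180) = -4.1788
y' = 3 − 2.3333·(cos -2.9930 − cos -2.6180) = 3.2869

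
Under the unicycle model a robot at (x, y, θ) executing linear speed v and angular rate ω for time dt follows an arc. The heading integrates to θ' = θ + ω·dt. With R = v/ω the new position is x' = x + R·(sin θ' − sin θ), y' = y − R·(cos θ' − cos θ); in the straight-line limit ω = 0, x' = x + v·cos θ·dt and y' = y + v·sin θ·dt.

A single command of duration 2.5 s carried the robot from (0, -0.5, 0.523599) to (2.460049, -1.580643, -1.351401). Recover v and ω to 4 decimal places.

v = 1.2500, ω = -0.7500

Δθ = -1.351401 − 0.523599 = -1.875000
ω = Δθ/dt = -1.875000/2.5 = -0.7500
R = Δx/(sin θ' − sin θ) = -1.6667
v = R·ω = -1.6667·-0.7500 = 1.2500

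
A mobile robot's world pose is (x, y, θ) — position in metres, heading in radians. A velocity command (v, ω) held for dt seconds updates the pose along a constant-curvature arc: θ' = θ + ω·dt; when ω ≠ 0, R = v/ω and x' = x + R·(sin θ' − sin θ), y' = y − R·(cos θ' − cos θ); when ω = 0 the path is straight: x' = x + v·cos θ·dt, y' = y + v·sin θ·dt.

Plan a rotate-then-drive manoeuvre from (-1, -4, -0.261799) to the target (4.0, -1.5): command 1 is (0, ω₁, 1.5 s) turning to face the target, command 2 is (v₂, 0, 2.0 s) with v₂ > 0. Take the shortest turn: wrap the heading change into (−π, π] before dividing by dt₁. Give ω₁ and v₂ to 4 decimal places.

heading to target = atan2(-1.5−-4, 4−-1) = 0.4636
Δθ = wrap(0.4636 − -0.2618) = 0.7254; ω₁ = Δθ/dt₁ = 0.4836
distance = √((4−-1)² + (-1.5−-4)²) = 5.5902; v₂ = distance/dt₂ = 2.7951

ω₁ = 0.4836, v₂ = 2.7951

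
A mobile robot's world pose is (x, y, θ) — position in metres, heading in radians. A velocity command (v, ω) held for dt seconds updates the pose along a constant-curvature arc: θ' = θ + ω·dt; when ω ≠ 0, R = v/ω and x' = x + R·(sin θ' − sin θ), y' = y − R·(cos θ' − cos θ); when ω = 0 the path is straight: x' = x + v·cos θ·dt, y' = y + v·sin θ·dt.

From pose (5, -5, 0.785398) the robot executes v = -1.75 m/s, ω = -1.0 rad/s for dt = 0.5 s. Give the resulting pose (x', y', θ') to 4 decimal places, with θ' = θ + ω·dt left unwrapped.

(4.2553, -5.4418, 0.2854)

θ' = 0.7854 + -1.0·0.5 = 0.2854
R = v/ω = -1.75/-1.0 = 1.7500
x' = 5 + 1.7500·(sin 0.2854 − sin 0.7854) = 4.2553
y' = -5 − 1.7500·(cos 0.2854 − cos 0.7854) = -5.4418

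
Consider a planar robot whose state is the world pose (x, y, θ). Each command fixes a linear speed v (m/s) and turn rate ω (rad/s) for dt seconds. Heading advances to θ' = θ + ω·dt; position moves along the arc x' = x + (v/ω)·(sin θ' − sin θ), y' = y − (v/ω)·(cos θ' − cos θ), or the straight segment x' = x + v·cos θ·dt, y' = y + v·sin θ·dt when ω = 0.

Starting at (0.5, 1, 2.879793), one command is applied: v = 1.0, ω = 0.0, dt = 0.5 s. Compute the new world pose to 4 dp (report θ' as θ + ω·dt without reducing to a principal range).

θ' = 2.8798 + 0.0·0.5 = 2.8798
ω = 0 → straight: x' = 0.5 + 1.0·cos(2.8798)·0.5 = 0.0170
y' = 1 + 1.0·sin(2.8798)·0.5 = 1.1294

(0.0170, 1.1294, 2.8798)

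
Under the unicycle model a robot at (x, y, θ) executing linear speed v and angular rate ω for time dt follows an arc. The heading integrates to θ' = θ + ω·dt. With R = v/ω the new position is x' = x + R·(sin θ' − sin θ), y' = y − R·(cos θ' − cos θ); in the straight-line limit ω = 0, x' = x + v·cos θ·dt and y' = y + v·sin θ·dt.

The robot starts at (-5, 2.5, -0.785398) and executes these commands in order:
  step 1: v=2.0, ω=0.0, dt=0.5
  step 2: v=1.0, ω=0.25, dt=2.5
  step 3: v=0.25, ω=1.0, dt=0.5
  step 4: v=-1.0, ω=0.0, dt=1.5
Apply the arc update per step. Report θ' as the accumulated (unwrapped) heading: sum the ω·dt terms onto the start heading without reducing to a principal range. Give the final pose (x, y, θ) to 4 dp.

step 1: θ'=-0.7854 (straight) → pose (-4.2929, 1.7929, -0.7854)
step 2: θ'=-0.1604 (R=4.0000) → pose (-2.1033, 0.6727, -0.1604)
step 3: θ'=0.3396 (R=0.2500) → pose (-1.9801, 0.6837, 0.3396)
step 4: θ'=0.3396 (straight) → pose (-3.3944, 0.1841, 0.3396)

(-3.3944, 0.1841, 0.3396)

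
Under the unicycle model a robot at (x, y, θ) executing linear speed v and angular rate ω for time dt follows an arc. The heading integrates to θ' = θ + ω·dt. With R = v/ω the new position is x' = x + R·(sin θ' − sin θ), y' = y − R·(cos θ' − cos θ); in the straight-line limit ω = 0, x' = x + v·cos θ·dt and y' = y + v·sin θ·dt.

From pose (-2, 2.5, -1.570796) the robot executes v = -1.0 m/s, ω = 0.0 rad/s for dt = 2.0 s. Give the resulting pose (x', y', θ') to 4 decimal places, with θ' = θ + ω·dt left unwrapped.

(-2.0000, 4.5000, -1.5708)

θ' = -1.5708 + 0.0·2.0 = -1.5708
ω = 0 → straight: x' = -2 + -1.0·cos(-1.5708)·2.0 = -2.0000
y' = 2.5 + -1.0·sin(-1.5708)·2.0 = 4.5000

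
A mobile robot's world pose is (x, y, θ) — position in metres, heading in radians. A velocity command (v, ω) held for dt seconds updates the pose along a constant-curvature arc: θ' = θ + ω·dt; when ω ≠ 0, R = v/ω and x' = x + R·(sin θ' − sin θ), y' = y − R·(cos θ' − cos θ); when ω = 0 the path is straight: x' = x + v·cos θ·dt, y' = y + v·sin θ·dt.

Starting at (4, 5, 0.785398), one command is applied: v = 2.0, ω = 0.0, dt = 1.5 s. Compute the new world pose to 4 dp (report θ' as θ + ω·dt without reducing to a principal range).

θ' = 0.7854 + 0.0·1.5 = 0.7854
ω = 0 → straight: x' = 4 + 2.0·cos(0.7854)·1.5 = 6.1213
y' = 5 + 2.0·sin(0.7854)·1.5 = 7.1213

(6.1213, 7.1213, 0.7854)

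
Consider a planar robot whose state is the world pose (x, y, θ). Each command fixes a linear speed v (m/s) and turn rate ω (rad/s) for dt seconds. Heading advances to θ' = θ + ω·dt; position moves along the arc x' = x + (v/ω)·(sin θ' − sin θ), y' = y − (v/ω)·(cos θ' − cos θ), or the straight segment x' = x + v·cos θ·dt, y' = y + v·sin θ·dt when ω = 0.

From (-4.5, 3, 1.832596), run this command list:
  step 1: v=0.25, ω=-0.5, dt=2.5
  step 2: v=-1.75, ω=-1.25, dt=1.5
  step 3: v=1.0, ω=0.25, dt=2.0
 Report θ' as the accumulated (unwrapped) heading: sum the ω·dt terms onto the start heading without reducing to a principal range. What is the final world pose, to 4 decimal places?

step 1: θ'=0.5826 (R=-0.5000) → pose (-4.2921, 3.5469, 0.5826)
step 2: θ'=-1.2924 (R=1.4000) → pose (-6.4085, 4.3312, -1.2924)
step 3: θ'=-0.7924 (R=4.0000) → pose (-5.4107, 2.6219, -0.7924)

(-5.4107, 2.6219, -0.7924)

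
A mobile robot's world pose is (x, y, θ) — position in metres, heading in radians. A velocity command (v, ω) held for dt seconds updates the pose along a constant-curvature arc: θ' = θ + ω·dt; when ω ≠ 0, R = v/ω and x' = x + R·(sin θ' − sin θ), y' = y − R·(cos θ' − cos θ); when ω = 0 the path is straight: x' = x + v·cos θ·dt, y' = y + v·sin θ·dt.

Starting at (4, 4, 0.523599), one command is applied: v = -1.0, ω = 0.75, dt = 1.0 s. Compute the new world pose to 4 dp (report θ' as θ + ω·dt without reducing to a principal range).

θ' = 0.5236 + 0.75·1.0 = 1.2736
R = v/ω = -1.0/0.75 = -1.3333
x' = 4 + -1.3333·(sin 1.2736 − sin 0.5236) = 3.3918
y' = 4 − -1.3333·(cos 1.2736 − cos 0.5236) = 3.2358

(3.3918, 3.2358, 1.2736)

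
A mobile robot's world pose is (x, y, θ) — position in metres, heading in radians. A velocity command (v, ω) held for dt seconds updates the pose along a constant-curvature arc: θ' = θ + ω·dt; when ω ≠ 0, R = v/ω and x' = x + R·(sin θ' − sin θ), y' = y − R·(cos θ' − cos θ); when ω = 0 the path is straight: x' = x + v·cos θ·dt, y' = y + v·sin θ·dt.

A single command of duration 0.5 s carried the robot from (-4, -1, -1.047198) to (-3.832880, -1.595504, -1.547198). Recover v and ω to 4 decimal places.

Δθ = -1.547198 − -1.047198 = -0.500000
ω = Δθ/dt = -0.500000/0.5 = -1.0000
R = −Δy/(cos θ' − cos θ) = -1.2500
v = R·ω = -1.2500·-1.0000 = 1.2500

v = 1.2500, ω = -1.0000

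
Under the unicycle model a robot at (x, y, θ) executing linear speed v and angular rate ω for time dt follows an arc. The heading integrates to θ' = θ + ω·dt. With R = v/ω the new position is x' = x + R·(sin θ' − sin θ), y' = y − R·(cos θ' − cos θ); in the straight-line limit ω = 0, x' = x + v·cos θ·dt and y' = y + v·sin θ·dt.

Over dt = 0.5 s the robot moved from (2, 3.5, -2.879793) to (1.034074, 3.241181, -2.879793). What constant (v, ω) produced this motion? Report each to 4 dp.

v = 2.0000, ω = 0.0000

Δθ = -2.879793 − -2.879793 = 0.000000
ω = Δθ/dt = 0.000000/0.5 = 0.0000
ω = 0 → v = (Δx·cos θ + Δy·sin θ)/dt = 2.0000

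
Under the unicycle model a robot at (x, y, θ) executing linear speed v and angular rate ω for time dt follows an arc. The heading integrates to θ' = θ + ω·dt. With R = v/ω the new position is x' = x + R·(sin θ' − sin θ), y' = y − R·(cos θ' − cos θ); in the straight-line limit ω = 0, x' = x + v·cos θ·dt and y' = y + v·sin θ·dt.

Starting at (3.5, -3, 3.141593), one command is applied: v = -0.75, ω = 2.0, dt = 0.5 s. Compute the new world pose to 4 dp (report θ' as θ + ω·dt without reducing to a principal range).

(3.8156, -2.8276, 4.1416)

θ' = 3.1416 + 2.0·0.5 = 4.1416
R = v/ω = -0.75/2.0 = -0.3750
x' = 3.5 + -0.3750·(sin 4.1416 − sin 3.1416) = 3.8156
y' = -3 − -0.3750·(cos 4.1416 − cos 3.1416) = -2.8276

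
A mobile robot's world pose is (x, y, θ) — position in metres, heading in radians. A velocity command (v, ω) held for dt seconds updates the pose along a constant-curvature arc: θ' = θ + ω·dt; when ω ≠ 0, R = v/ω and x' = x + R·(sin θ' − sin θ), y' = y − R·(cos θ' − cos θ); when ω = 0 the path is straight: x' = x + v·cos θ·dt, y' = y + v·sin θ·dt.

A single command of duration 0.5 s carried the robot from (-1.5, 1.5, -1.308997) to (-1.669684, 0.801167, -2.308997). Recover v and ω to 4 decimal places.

Δθ = -2.308997 − -1.308997 = -1.000000
ω = Δθ/dt = -1.000000/0.5 = -2.0000
R = −Δy/(cos θ' − cos θ) = -0.7500
v = R·ω = -0.7500·-2.0000 = 1.5000

v = 1.5000, ω = -2.0000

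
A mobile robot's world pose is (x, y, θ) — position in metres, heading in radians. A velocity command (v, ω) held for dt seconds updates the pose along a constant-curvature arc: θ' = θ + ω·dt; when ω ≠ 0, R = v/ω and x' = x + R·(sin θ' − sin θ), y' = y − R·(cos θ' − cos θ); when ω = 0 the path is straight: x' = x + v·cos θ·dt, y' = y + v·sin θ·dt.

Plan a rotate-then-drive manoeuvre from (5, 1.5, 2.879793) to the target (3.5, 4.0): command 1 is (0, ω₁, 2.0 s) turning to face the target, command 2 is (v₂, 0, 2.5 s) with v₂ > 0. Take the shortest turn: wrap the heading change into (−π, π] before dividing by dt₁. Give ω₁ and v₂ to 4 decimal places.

ω₁ = -0.3843, v₂ = 1.1662

heading to target = atan2(4−1.5, 3.5−5) = 2.1112
Δθ = wrap(2.1112 − 2.8798) = -0.7686; ω₁ = Δθ/dt₁ = -0.3843
distance = √((3.5−5)² + (4−1.5)²) = 2.9155; v₂ = distance/dt₂ = 1.1662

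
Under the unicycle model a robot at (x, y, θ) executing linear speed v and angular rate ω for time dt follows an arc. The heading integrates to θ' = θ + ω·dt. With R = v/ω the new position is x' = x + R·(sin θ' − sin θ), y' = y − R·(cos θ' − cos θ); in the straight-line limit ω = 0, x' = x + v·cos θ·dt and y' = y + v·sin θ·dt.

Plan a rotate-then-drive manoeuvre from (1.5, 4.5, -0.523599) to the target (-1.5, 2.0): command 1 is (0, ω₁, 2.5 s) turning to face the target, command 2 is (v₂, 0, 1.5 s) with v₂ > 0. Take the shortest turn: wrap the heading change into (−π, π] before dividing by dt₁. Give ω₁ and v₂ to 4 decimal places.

ω₁ = -0.7693, v₂ = 2.6034

heading to target = atan2(2−4.5, -1.5−1.5) = -2.4469
Δθ = wrap(-2.4469 − -0.5236) = -1.9233; ω₁ = Δθ/dt₁ = -0.7693
distance = √((-1.5−1.5)² + (2−4.5)²) = 3.9051; v₂ = distance/dt₂ = 2.6034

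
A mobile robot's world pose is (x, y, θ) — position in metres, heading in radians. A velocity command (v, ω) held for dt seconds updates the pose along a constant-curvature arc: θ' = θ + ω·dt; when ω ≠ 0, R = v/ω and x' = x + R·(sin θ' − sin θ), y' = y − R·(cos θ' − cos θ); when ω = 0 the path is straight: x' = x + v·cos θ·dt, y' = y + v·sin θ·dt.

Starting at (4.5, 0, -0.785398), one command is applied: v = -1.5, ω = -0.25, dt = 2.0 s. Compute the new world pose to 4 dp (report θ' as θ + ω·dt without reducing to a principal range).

θ' = -0.7854 + -0.25·2.0 = -1.2854
R = v/ω = -1.5/-0.25 = 6.0000
x' = 4.5 + 6.0000·(sin -1.2854 − sin -0.7854) = 2.9853
y' = 0 − 6.0000·(cos -1.2854 − cos -0.7854) = 2.5534

(2.9853, 2.5534, -1.2854)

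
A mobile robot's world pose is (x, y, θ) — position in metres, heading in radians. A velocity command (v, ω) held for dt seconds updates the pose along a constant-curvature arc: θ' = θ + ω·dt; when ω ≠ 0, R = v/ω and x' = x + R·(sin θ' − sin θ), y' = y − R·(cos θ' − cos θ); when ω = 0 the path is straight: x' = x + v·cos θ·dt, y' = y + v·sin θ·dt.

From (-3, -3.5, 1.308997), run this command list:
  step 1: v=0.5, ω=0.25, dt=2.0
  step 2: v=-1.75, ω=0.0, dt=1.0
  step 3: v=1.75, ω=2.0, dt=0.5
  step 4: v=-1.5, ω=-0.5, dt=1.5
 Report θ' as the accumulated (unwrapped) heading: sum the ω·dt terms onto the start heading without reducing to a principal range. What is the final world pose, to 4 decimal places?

(-1.4700, -5.0189, 2.0590)

step 1: θ'=1.8090 (R=2.0000) → pose (-2.9883, -2.5105, 1.8090)
step 2: θ'=1.8090 (straight) → pose (-2.5754, -4.2110, 1.8090)
step 3: θ'=2.8090 (R=0.8750) → pose (-3.1400, -3.5905, 2.8090)
step 4: θ'=2.0590 (R=3.0000) → pose (-1.4700, -5.0189, 2.0590)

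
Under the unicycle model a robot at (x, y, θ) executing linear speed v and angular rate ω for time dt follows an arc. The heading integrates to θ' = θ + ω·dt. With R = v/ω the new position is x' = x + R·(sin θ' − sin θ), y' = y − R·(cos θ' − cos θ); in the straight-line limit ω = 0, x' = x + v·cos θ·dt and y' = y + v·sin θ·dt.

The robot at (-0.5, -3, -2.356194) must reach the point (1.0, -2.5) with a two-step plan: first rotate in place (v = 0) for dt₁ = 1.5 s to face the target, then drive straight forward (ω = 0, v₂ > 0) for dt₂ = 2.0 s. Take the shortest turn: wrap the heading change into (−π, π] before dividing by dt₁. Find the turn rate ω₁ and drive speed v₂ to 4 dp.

heading to target = atan2(-2.5−-3, 1−-0.5) = 0.3218
Δθ = wrap(0.3218 − -2.3562) = 2.6779; ω₁ = Δθ/dt₁ = 1.7853
distance = √((1−-0.5)² + (-2.5−-3)²) = 1.5811; v₂ = distance/dt₂ = 0.7906

ω₁ = 1.7853, v₂ = 0.7906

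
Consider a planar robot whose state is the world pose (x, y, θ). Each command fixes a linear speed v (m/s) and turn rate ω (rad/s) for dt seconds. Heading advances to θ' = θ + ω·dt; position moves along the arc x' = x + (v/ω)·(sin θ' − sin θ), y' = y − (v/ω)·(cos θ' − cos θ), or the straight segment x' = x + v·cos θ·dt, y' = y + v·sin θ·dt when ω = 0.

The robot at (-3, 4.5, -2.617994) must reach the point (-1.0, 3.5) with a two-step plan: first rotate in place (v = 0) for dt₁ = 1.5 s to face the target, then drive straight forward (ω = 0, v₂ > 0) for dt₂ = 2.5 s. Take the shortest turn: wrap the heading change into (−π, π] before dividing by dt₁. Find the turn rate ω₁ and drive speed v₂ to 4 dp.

heading to target = atan2(3.5−4.5, -1−-3) = -0.4636
Δθ = wrap(-0.4636 − -2.6180) = 2.1543; ω₁ = Δθ/dt₁ = 1.4362
distance = √((-1−-3)² + (3.5−4.5)²) = 2.2361; v₂ = distance/dt₂ = 0.8944

ω₁ = 1.4362, v₂ = 0.8944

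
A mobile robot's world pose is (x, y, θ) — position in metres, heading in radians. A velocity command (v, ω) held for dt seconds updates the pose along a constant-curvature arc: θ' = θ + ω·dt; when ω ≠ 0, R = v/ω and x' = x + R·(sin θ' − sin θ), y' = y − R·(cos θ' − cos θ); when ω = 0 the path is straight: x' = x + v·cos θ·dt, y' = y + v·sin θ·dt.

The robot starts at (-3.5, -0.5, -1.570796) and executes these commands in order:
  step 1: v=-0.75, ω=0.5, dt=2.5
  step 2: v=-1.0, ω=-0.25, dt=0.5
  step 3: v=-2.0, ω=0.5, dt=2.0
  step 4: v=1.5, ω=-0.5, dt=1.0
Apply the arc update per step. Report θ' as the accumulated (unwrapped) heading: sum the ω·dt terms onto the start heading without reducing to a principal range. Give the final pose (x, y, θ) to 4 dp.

step 1: θ'=-0.3208 (R=-1.5000) → pose (-4.5270, 0.9235, -0.3208)
step 2: θ'=-0.4458 (R=4.0000) → pose (-4.9904, 1.1103, -0.4458)
step 3: θ'=0.5542 (R=-4.0000) → pose (-8.8202, 0.9026, 0.5542)
step 4: θ'=0.0542 (R=-3.0000) → pose (-7.4039, 1.3472, 0.0542)

(-7.4039, 1.3472, 0.0542)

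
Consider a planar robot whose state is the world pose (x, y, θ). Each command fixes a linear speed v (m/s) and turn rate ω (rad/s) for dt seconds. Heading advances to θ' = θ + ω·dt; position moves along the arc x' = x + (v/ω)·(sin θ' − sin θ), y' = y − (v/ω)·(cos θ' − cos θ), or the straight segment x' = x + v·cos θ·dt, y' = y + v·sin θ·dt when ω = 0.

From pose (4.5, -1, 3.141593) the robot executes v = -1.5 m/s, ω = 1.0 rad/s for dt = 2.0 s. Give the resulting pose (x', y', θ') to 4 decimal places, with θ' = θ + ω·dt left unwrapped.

(5.8639, 1.1242, 5.1416)

θ' = 3.1416 + 1.0·2.0 = 5.1416
R = v/ω = -1.5/1.0 = -1.5000
x' = 4.5 + -1.5000·(sin 5.1416 − sin 3.1416) = 5.8639
y' = -1 − -1.5000·(cos 5.1416 − cos 3.1416) = 1.1242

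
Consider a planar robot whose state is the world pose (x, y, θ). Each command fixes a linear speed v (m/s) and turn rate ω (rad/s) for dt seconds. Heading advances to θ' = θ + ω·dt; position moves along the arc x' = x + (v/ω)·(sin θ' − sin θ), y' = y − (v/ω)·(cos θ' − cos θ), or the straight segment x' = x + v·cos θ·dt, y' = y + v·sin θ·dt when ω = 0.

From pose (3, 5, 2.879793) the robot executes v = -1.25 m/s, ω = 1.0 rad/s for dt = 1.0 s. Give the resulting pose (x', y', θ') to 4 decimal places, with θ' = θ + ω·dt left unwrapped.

θ' = 2.8798 + 1.0·1.0 = 3.8798
R = v/ω = -1.25/1.0 = -1.2500
x' = 3 + -1.2500·(sin 3.8798 − sin 2.8798) = 4.1647
y' = 5 − -1.2500·(cos 3.8798 − cos 2.8798) = 5.2828

(4.1647, 5.2828, 3.8798)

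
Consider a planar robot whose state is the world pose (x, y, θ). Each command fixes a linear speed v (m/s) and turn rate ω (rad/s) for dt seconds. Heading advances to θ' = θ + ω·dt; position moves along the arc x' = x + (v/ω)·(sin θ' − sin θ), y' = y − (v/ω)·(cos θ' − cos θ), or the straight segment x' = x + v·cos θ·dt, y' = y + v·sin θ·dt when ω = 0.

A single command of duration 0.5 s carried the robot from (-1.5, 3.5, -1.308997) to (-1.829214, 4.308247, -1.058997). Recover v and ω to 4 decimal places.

v = -1.7500, ω = 0.5000

Δθ = -1.058997 − -1.308997 = 0.250000
ω = Δθ/dt = 0.250000/0.5 = 0.5000
R = −Δy/(cos θ' − cos θ) = -3.5000
v = R·ω = -3.5000·0.5000 = -1.7500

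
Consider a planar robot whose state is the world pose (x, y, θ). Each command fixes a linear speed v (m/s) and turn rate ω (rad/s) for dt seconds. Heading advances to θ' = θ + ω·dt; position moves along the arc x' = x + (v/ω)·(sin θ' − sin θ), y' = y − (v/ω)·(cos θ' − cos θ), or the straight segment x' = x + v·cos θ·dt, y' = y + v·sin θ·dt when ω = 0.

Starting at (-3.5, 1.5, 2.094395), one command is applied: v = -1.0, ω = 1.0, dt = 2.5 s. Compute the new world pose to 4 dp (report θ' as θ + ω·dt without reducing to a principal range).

(-1.6409, 1.8823, 4.5944)

θ' = 2.0944 + 1.0·2.5 = 4.5944
R = v/ω = -1.0/1.0 = -1.0000
x' = -3.5 + -1.0000·(sin 4.5944 − sin 2.0944) = -1.6409
y' = 1.5 − -1.0000·(cos 4.5944 − cos 2.0944) = 1.8823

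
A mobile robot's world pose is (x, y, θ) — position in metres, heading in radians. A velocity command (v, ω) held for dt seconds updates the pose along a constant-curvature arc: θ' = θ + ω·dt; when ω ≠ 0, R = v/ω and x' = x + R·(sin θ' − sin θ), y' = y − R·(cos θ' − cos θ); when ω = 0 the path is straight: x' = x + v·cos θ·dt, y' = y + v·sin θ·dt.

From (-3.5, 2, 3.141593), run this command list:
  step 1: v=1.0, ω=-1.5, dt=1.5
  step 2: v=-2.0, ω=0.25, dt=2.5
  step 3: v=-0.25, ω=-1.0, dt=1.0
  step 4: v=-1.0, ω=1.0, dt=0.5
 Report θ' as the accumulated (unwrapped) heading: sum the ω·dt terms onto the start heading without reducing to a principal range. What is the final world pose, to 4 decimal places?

step 1: θ'=0.8916 (R=-0.6667) → pose (-4.0187, 3.0854, 0.8916)
step 2: θ'=1.5166 (R=-8.0000) → pose (-5.7824, -1.5065, 1.5166)
step 3: θ'=0.5166 (R=0.2500) → pose (-5.9085, -1.7104, 0.5166)
step 4: θ'=1.0166 (R=-1.0000) → pose (-6.2649, -2.0536, 1.0166)

(-6.2649, -2.0536, 1.0166)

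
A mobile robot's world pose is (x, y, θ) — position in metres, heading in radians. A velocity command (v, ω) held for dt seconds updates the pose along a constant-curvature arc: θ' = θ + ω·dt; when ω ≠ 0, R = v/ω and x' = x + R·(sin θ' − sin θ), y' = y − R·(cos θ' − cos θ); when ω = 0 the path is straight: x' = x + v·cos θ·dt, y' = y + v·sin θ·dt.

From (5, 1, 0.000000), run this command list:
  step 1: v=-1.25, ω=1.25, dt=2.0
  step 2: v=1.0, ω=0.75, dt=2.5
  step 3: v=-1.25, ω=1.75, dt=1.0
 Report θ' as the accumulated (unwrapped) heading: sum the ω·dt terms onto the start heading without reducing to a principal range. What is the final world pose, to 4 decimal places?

(1.7839, -0.4862, 6.1250)

step 1: θ'=2.5000 (R=-1.0000) → pose (4.4015, -0.8011, 2.5000)
step 2: θ'=4.3750 (R=1.3333) → pose (2.3454, -1.4280, 4.3750)
step 3: θ'=6.1250 (R=-0.7143) → pose (1.7839, -0.4862, 6.1250)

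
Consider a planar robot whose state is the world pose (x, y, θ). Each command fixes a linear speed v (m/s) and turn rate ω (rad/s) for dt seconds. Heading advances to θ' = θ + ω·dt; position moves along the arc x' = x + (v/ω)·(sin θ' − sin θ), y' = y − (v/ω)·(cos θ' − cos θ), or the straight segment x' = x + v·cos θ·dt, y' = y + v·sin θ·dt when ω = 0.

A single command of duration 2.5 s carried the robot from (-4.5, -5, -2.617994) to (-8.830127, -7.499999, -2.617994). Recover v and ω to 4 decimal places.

Δθ = -2.617994 − -2.617994 = 0.000000
ω = Δθ/dt = 0.000000/2.5 = 0.0000
ω = 0 → v = (Δx·cos θ + Δy·sin θ)/dt = 2.0000

v = 2.0000, ω = 0.0000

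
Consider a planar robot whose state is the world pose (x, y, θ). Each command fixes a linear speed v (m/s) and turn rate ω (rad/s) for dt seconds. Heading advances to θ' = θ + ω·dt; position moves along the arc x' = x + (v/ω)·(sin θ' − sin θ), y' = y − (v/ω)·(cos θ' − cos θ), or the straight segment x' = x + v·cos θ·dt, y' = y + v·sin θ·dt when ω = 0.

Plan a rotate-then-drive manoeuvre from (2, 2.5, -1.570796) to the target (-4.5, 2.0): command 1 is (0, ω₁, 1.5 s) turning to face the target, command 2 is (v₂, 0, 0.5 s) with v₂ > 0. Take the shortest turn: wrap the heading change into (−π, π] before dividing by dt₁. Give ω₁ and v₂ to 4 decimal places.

heading to target = atan2(2−2.5, -4.5−2) = -3.0648
Δθ = wrap(-3.0648 − -1.5708) = -1.4940; ω₁ = Δθ/dt₁ = -0.9960
distance = √((-4.5−2)² + (2−2.5)²) = 6.5192; v₂ = distance/dt₂ = 13.0384

ω₁ = -0.9960, v₂ = 13.0384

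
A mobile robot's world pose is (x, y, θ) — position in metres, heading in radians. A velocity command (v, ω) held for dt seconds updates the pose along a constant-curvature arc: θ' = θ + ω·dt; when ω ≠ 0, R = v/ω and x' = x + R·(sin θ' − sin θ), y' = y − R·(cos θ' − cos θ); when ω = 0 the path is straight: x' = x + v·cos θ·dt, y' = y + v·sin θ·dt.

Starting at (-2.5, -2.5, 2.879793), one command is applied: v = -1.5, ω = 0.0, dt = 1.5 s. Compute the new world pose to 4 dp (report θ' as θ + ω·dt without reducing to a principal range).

(-0.3267, -3.0823, 2.8798)

θ' = 2.8798 + 0.0·1.5 = 2.8798
ω = 0 → straight: x' = -2.5 + -1.5·cos(2.8798)·1.5 = -0.3267
y' = -2.5 + -1.5·sin(2.8798)·1.5 = -3.0823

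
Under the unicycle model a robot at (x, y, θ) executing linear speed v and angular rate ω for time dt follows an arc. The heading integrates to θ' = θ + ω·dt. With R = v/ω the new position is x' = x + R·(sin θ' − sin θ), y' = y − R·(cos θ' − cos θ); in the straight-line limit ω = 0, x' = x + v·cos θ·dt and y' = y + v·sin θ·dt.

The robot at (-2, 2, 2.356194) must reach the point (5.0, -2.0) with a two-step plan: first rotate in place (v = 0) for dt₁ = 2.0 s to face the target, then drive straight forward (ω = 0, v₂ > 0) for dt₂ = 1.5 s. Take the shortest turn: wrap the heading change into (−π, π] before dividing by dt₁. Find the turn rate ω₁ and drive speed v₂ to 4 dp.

ω₁ = -1.4377, v₂ = 5.3748

heading to target = atan2(-2−2, 5−-2) = -0.5191
Δθ = wrap(-0.5191 − 2.3562) = -2.8753; ω₁ = Δθ/dt₁ = -1.4377
distance = √((5−-2)² + (-2−2)²) = 8.0623; v₂ = distance/dt₂ = 5.3748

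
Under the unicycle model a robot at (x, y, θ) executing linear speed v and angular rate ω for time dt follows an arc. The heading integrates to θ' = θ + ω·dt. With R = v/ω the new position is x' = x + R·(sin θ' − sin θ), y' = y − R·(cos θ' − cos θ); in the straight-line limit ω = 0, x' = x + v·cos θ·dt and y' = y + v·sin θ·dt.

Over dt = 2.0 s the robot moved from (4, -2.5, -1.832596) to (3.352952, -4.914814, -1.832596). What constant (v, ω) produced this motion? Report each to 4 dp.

v = 1.2500, ω = 0.0000

Δθ = -1.832596 − -1.832596 = 0.000000
ω = Δθ/dt = 0.000000/2.0 = 0.0000
ω = 0 → v = (Δx·cos θ + Δy·sin θ)/dt = 1.2500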